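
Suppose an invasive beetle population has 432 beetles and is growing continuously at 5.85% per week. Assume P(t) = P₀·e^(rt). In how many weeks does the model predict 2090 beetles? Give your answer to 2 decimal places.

2090 = 432 · e^(0.0585·t)
t = ln(2090/432) / 0.0585 = ln(4.83796) / 0.0585 = 1.57649 / 0.0585

t ≈ 26.95 weeks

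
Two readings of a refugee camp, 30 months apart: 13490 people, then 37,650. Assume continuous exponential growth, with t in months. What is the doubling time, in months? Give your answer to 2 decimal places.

r = ln(37650/13490) / 30 = ln(2.79096) / 30 ≈ 0.034213 per month
doubling time = ln 2 / |r| = 0.69315 / 0.034213

doubling time ≈ 20.26 months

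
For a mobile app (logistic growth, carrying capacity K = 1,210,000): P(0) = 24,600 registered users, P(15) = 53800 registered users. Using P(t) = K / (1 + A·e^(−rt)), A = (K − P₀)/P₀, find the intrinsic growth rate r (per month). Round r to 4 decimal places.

A = (1210000 − 24600)/24600 = 48.18699
53800 = 1210000/(1 + 48.18699·e^(−r·15)) → e^(−15r) = (22.49071 − 1)/48.18699 = 0.445986
r = −ln(0.445986)/15 = 0.80747/15

r ≈ 0.0538 per month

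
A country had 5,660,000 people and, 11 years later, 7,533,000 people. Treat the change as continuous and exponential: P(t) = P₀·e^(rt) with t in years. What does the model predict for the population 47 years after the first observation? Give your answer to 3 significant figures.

r = ln(7533000/5660000) / 11 ≈ 0.025988 per year
P(47) = 5660000 · e^(0.025988·47) = 5660000 · 3.39208 ≈ 19199153.73

≈ 19,200,000 people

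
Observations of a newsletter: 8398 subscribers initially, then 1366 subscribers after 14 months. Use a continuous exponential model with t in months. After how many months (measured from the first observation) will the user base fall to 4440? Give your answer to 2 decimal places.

r = ln(1366/8398) / 14 ≈ -0.129722 per month
t = ln(4440/8398) / r = -0.63734 / -0.129722 ≈ 4.913

t ≈ 4.91 months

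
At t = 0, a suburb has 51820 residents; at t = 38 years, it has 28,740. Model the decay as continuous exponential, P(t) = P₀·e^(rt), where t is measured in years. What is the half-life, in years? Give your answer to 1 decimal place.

half-life ≈ 44.7 years

r = ln(28740/51820) / 38 = ln(0.55461) / 38 ≈ -0.015513 per year
half-life = ln 2 / |r| = 0.69315 / 0.015513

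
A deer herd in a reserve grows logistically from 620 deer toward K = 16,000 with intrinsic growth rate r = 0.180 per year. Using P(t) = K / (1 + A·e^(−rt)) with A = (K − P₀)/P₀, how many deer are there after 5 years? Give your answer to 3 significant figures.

≈ 1,440 deer

A = (16000 − 620)/620 = 24.80645
P(5) = 16000 / (1 + 24.80645·e^(−0.18·5)) = 16000 / (1 + 24.80645·0.40657)
= 16000 / 11.08555 ≈ 1443.32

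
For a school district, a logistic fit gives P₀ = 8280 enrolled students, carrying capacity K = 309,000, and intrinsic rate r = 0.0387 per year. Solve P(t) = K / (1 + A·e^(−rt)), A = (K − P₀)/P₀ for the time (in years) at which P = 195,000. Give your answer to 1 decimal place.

t ≈ 106.7 years

A = (309000 − 8280)/8280 = 36.31884
195000 = 309000/(1 + 36.31884·e^(−0.0387t)) → 1 + 36.31884·e^(−0.0387t) = 1.58462
e^(−0.0387t) = 0.016097 → t = ln(62.12433)/0.0387 = 4.12914/0.0387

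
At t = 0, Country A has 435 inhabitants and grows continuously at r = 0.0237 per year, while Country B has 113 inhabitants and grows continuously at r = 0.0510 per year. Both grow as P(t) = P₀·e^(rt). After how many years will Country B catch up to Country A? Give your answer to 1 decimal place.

435·e^(0.0237t) = 113·e^(0.051t)
435/113 = e^((0.051 − 0.0237)t) → ln(3.84956) = 0.0273·t
t = 1.34796 / 0.0273

t ≈ 49.4 years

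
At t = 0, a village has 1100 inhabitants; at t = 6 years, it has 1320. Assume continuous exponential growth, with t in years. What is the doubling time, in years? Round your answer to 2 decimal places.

doubling time ≈ 22.81 years

r = ln(1320/1100) / 6 = ln(1.2) / 6 ≈ 0.030387 per year
doubling time = ln 2 / |r| = 0.69315 / 0.030387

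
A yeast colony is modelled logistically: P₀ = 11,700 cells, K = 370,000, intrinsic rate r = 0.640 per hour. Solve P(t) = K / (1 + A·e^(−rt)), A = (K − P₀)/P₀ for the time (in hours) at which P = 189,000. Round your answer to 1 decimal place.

A = (370000 − 11700)/11700 = 30.62393
189000 = 370000/(1 + 30.62393·e^(−0.64t)) → 1 + 30.62393·e^(−0.64t) = 1.95767
e^(−0.64t) = 0.031272 → t = ln(31.97748)/0.64 = 3.46503/0.64

t ≈ 5.4 hours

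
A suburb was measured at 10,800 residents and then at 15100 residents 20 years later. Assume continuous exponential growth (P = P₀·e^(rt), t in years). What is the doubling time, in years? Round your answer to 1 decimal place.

doubling time ≈ 41.4 years

r = ln(15100/10800) / 20 = ln(1.39815) / 20 ≈ 0.016757 per year
doubling time = ln 2 / |r| = 0.69315 / 0.016757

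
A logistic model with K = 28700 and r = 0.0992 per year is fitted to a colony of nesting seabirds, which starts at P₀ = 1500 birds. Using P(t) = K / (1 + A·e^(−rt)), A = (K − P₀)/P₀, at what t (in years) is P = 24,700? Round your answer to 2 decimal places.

t ≈ 47.56 years

A = (28700 − 1500)/1500 = 18.13333
24700 = 28700/(1 + 18.13333·e^(−0.0992t)) → 1 + 18.13333·e^(−0.0992t) = 1.16194
e^(−0.0992t) = 0.008931 → t = ln(111.97333)/0.0992 = 4.71826/0.0992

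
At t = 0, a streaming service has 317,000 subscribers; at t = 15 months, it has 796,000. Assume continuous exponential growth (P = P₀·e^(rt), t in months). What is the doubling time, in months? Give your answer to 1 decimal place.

r = ln(796000/317000) / 15 = ln(2.51104) / 15 ≈ 0.06138 per month
doubling time = ln 2 / |r| = 0.69315 / 0.06138

doubling time ≈ 11.3 months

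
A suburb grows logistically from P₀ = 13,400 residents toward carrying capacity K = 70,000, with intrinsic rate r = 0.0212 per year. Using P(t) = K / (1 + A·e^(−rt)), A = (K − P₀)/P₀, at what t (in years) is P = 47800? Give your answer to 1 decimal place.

t ≈ 104.1 years

A = (70000 − 13400)/13400 = 4.22388
47800 = 70000/(1 + 4.22388·e^(−0.0212t)) → 1 + 4.22388·e^(−0.0212t) = 1.46444
e^(−0.0212t) = 0.109955 → t = ln(9.09466)/0.0212 = 2.20769/0.0212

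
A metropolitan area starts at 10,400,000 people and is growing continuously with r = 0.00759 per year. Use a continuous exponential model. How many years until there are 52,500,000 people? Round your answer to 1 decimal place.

52500000 = 10400000 · e^(0.00759·t)
t = ln(52500000/10400000) / 0.00759 = ln(5.04808) / 0.00759 = 1.61901 / 0.00759

t ≈ 213.3 years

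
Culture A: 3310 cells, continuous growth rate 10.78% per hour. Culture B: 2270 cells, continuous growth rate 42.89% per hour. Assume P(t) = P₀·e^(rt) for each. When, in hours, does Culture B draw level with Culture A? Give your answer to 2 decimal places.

3310·e^(0.1078t) = 2270·e^(0.4289t)
3310/2270 = e^((0.4289 − 0.1078)t) → ln(1.45815) = 0.3211·t
t = 0.37717 / 0.3211

t ≈ 1.17 hours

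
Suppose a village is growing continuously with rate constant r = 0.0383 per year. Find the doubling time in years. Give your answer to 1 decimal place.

doubling time = ln(2) / |r| = 0.69315 / 0.0383

doubling time ≈ 18.1 years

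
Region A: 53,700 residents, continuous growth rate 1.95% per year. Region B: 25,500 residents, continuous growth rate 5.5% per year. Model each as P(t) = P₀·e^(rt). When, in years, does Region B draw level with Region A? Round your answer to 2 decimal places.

53700·e^(0.0195t) = 25500·e^(0.055t)
53700/25500 = e^((0.055 − 0.0195)t) → ln(2.10588) = 0.0355·t
t = 0.74473 / 0.0355

t ≈ 20.98 years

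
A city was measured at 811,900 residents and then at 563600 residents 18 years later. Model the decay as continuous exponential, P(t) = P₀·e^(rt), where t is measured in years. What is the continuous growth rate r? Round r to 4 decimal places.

563600 = 811900 · e^(r·18)
e^(18r) = 563600/811900 = 0.69417
r = ln(0.69417) / 18 = -0.36503 / 18

r ≈ -0.0203 per year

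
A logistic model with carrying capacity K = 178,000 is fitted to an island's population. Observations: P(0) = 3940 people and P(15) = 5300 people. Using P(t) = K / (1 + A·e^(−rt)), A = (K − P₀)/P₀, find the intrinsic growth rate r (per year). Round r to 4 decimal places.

A = (178000 − 3940)/3940 = 44.17766
5300 = 178000/(1 + 44.17766·e^(−r·15)) → e^(−15r) = (33.58491 − 1)/44.17766 = 0.737588
r = −ln(0.737588)/15 = 0.30437/15

r ≈ 0.0203 per year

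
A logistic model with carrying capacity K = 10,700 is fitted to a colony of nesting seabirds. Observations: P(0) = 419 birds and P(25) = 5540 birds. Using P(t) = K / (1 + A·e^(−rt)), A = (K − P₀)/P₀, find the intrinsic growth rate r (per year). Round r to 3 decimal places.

A = (10700 − 419)/419 = 24.53699
5540 = 10700/(1 + 24.53699·e^(−r·25)) → e^(−25r) = (1.93141 − 1)/24.53699 = 0.037959
r = −ln(0.037959)/25 = 3.27124/25

r ≈ 0.131 per year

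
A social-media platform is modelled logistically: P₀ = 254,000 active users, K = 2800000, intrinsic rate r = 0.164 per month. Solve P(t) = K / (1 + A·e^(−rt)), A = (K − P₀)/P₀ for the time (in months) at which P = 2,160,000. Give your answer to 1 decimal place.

A = (2800000 − 254000)/254000 = 10.02362
2160000 = 2800000/(1 + 10.02362·e^(−0.164t)) → 1 + 10.02362·e^(−0.164t) = 1.2963
e^(−0.164t) = 0.02956 → t = ln(33.82972)/0.164 = 3.52134/0.164

t ≈ 21.5 months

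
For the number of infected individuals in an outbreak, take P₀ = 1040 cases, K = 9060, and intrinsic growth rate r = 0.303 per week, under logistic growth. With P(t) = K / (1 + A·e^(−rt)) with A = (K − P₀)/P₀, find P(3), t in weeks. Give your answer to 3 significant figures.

≈ 2,210 cases

A = (9060 − 1040)/1040 = 7.71154
P(3) = 9060 / (1 + 7.71154·e^(−0.303·3)) = 9060 / (1 + 7.71154·0.402927)
= 9060 / 4.10719 ≈ 2205.89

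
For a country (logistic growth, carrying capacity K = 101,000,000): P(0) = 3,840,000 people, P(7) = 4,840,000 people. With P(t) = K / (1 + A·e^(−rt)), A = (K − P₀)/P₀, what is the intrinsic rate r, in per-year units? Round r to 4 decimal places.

r ≈ 0.0345 per year

A = (101000000 − 3840000)/3840000 = 25.30208
4840000 = 101000000/(1 + 25.30208·e^(−r·7)) → e^(−7r) = (20.86777 − 1)/25.30208 = 0.785223
r = −ln(0.785223)/7 = 0.24179/7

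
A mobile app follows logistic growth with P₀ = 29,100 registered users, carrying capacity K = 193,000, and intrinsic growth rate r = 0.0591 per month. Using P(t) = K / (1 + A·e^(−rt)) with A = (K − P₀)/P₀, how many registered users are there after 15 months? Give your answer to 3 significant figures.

≈ 58,100 registered users

A = (193000 − 29100)/29100 = 5.6323
P(15) = 193000 / (1 + 5.6323·e^(−0.0591·15)) = 193000 / (1 + 5.6323·0.412096)
= 193000 / 3.32105 ≈ 58114.21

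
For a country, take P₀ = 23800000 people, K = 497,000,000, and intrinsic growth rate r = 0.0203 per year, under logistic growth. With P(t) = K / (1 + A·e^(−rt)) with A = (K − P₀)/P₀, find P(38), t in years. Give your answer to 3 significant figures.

A = (497000000 − 23800000)/23800000 = 19.88235
P(38) = 497000000 / (1 + 19.88235·e^(−0.0203·38)) = 497000000 / (1 + 19.88235·0.462365)
= 497000000 / 10.19291 ≈ 48759382.02

≈ 48,800,000 people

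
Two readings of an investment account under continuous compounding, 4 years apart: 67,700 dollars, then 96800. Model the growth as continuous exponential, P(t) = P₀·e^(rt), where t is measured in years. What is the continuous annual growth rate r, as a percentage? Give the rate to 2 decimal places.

r ≈ 8.94% per year

96800 = 67700 · e^(r·4)
e^(4r) = 96800/67700 = 1.42984
r = ln(1.42984) / 4 = 0.35756 / 4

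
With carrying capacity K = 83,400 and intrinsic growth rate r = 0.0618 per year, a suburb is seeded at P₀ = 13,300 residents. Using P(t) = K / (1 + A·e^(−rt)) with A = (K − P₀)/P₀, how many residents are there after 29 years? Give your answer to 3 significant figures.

≈ 44,400 residents

A = (83400 − 13300)/13300 = 5.27068
P(29) = 83400 / (1 + 5.27068·e^(−0.0618·29)) = 83400 / (1 + 5.27068·0.166593)
= 83400 / 1.87806 ≈ 44407.55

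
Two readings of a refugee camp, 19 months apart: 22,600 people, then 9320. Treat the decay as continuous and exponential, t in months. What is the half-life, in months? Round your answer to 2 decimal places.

half-life ≈ 14.87 months

r = ln(9320/22600) / 19 = ln(0.41239) / 19 ≈ -0.04662 per month
half-life = ln 2 / |r| = 0.69315 / 0.04662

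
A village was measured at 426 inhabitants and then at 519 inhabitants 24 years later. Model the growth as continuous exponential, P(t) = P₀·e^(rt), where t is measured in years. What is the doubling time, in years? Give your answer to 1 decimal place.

r = ln(519/426) / 24 = ln(1.21831) / 24 ≈ 0.008228 per year
doubling time = ln 2 / |r| = 0.69315 / 0.008228

doubling time ≈ 84.2 years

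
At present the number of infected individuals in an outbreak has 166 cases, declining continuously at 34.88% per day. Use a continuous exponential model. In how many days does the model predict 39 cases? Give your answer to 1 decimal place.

t ≈ 4.2 days

39 = 166 · e^(-0.3488·t)
t = ln(39/166) / -0.3488 = ln(0.23494) / -0.3488 = -1.44843 / -0.3488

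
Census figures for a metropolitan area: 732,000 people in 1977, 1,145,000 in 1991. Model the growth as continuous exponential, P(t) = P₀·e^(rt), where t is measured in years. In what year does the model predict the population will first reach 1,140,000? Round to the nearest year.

r = ln(1145000/732000) / 14 = 0.44738/14 ≈ 0.031956 per year
t = ln(1140000/732000) / r = 0.443/0.031956 ≈ 13.86 years after 1977

year 1991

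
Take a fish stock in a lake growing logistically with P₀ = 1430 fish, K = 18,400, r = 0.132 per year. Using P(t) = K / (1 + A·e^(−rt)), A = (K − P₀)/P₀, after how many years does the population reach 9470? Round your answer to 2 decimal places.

A = (18400 − 1430)/1430 = 11.86713
9470 = 18400/(1 + 11.86713·e^(−0.132t)) → 1 + 11.86713·e^(−0.132t) = 1.94298
e^(−0.132t) = 0.079461 → t = ln(12.58474)/0.132 = 2.53249/0.132

t ≈ 19.19 years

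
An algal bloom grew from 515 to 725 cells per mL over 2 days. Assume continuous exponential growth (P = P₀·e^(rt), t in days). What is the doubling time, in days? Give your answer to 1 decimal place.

r = ln(725/515) / 2 = ln(1.40777) / 2 ≈ 0.171002 per day
doubling time = ln 2 / |r| = 0.69315 / 0.171002

doubling time ≈ 4.1 days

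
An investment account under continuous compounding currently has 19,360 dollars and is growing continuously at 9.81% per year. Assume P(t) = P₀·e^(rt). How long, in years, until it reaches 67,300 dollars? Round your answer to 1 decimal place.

t ≈ 12.7 years

67300 = 19360 · e^(0.0981·t)
t = ln(67300/19360) / 0.0981 = ln(3.47624) / 0.0981 = 1.24595 / 0.0981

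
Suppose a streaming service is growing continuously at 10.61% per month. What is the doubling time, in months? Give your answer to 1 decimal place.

doubling time = ln(2) / |r| = 0.69315 / 0.1061

doubling time ≈ 6.5 months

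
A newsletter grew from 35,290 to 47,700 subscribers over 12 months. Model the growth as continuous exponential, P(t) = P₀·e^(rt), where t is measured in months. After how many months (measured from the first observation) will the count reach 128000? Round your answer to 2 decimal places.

r = ln(47700/35290) / 12 ≈ 0.025111 per month
t = ln(128000/35290) / r = 1.28843 / 0.025111 ≈ 51.309

t ≈ 51.31 months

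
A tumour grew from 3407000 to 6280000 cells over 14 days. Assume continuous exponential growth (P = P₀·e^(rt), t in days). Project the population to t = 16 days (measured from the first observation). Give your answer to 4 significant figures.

r = ln(6280000/3407000) / 14 ≈ 0.043681 per day
P(16) = 3407000 · e^(0.043681·16) = 3407000 · 2.01154 ≈ 6853315.36

≈ 6,853,000 cells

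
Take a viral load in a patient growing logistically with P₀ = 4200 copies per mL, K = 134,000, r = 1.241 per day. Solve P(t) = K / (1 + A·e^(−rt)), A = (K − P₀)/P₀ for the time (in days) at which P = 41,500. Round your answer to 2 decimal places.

A = (134000 − 4200)/4200 = 30.90476
41500 = 134000/(1 + 30.90476·e^(−1.241t)) → 1 + 30.90476·e^(−1.241t) = 3.22892
e^(−1.241t) = 0.072122 → t = ln(13.86538)/1.241 = 2.6294/1.241

t ≈ 2.12 days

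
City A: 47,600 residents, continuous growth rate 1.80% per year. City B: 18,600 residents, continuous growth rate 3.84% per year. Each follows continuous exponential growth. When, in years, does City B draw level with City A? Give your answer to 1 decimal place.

47600·e^(0.018t) = 18600·e^(0.0384t)
47600/18600 = e^((0.0384 − 0.018)t) → ln(2.55914) = 0.0204·t
t = 0.93967 / 0.0204

t ≈ 46.1 years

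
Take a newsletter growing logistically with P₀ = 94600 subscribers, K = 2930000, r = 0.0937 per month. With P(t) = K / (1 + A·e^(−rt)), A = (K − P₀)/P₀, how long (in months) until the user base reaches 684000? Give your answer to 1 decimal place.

A = (2930000 − 94600)/94600 = 29.97252
684000 = 2930000/(1 + 29.97252·e^(−0.0937t)) → 1 + 29.97252·e^(−0.0937t) = 4.28363
e^(−0.0937t) = 0.109555 → t = ln(9.12787)/0.0937 = 2.21133/0.0937

t ≈ 23.6 months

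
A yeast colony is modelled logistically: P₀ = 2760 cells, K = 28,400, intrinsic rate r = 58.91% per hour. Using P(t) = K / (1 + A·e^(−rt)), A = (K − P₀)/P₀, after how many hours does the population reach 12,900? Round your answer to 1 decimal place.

t ≈ 3.5 hours

A = (28400 − 2760)/2760 = 9.28986
12900 = 28400/(1 + 9.28986·e^(−0.5891t)) → 1 + 9.28986·e^(−0.5891t) = 2.20155
e^(−0.5891t) = 0.12934 → t = ln(7.73156)/0.5891 = 2.04531/0.5891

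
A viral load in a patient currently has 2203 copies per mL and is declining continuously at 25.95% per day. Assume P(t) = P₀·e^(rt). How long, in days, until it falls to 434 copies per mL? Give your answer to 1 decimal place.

434 = 2203 · e^(-0.2595·t)
t = ln(434/2203) / -0.2595 = ln(0.197) / -0.2595 = -1.62453 / -0.2595

t ≈ 6.3 days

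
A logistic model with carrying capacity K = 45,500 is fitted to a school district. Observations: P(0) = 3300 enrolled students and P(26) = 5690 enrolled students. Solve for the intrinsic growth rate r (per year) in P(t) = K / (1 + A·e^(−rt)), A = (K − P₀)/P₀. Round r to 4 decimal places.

r ≈ 0.0232 per year

A = (45500 − 3300)/3300 = 12.78788
5690 = 45500/(1 + 12.78788·e^(−r·26)) → e^(−26r) = (7.99649 − 1)/12.78788 = 0.547119
r = −ln(0.547119)/26 = 0.60309/26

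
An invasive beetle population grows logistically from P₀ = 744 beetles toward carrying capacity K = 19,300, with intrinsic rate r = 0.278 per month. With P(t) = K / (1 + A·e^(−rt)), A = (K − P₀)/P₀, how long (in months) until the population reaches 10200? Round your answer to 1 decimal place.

t ≈ 12.0 months

A = (19300 − 744)/744 = 24.94086
10200 = 19300/(1 + 24.94086·e^(−0.278t)) → 1 + 24.94086·e^(−0.278t) = 1.89216
e^(−0.278t) = 0.035771 → t = ln(27.95569)/0.278 = 3.33062/0.278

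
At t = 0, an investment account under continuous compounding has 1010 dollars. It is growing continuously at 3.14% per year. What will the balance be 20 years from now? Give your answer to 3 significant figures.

P(20) = 1010 · e^(0.0314·20) = 1010 · e^(0.628)
= 1010 · 1.87386 ≈ 1892.6

≈ 1,890 dollars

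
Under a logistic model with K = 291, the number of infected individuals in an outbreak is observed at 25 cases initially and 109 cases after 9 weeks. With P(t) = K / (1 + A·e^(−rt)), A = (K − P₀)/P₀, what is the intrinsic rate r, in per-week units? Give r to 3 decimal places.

r ≈ 0.206 per week

A = (291 − 25)/25 = 10.64
109 = 291/(1 + 10.64·e^(−r·9)) → e^(−9r) = (2.66972 − 1)/10.64 = 0.156929
r = −ln(0.156929)/9 = 1.85196/9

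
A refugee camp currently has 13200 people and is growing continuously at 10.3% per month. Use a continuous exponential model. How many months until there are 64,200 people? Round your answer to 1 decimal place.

64200 = 13200 · e^(0.103·t)
t = ln(64200/13200) / 0.103 = ln(4.86364) / 0.103 = 1.58179 / 0.103

t ≈ 15.4 months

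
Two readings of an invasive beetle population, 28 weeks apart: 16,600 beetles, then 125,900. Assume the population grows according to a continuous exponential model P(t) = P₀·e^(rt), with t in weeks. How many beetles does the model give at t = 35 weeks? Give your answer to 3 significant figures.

≈ 209,000 beetles

r = ln(125900/16600) / 28 ≈ 0.07236 per week
P(35) = 16600 · e^(0.07236·35) = 16600 · 12.58627 ≈ 208932.09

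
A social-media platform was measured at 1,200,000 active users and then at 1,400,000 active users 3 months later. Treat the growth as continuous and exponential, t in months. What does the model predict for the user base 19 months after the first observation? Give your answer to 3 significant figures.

r = ln(1400000/1200000) / 3 ≈ 0.051384 per month
P(19) = 1200000 · e^(0.051384·19) = 1200000 · 2.65458 ≈ 3185499.79

≈ 3,190,000 active users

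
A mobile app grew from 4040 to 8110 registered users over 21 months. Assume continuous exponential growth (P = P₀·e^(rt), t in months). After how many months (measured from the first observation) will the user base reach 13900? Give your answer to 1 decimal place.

t ≈ 37.2 months

r = ln(8110/4040) / 21 ≈ 0.033183 per month
t = ln(13900/4040) / r = 1.23564 / 0.033183 ≈ 37.237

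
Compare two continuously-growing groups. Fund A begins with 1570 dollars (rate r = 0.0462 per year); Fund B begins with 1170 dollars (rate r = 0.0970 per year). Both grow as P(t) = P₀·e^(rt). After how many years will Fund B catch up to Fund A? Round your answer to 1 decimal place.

1570·e^(0.0462t) = 1170·e^(0.097t)
1570/1170 = e^((0.097 − 0.0462)t) → ln(1.34188) = 0.0508·t
t = 0.29407 / 0.0508

t ≈ 5.8 years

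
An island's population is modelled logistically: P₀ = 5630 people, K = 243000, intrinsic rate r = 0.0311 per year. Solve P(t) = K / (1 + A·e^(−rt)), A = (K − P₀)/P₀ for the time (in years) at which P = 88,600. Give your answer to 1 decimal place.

t ≈ 102.4 years

A = (243000 − 5630)/5630 = 42.16163
88600 = 243000/(1 + 42.16163·e^(−0.0311t)) → 1 + 42.16163·e^(−0.0311t) = 2.74266
e^(−0.0311t) = 0.041333 → t = ln(24.19379)/0.0311 = 3.1861/0.0311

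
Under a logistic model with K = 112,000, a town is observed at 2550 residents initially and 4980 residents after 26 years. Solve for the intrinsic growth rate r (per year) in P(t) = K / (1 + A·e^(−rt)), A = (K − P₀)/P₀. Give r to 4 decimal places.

A = (112000 − 2550)/2550 = 42.92157
4980 = 112000/(1 + 42.92157·e^(−r·26)) → e^(−26r) = (22.48996 − 1)/42.92157 = 0.50068
r = −ln(0.50068)/26 = 0.69179/26

r ≈ 0.0266 per year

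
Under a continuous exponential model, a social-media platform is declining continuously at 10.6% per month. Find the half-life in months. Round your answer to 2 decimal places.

half-life ≈ 6.54 months

half-life = ln(2) / |r| = 0.69315 / 0.106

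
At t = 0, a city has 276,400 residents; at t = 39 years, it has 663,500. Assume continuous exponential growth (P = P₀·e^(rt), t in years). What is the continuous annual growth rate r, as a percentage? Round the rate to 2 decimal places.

r ≈ 2.25% per year

663500 = 276400 · e^(r·39)
e^(39r) = 663500/276400 = 2.40051
r = ln(2.40051) / 39 = 0.87568 / 39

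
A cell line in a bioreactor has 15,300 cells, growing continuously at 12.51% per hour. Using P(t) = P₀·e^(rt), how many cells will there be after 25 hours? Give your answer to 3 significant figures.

P(25) = 15300 · e^(0.1251·25) = 15300 · e^(3.1275)
= 15300 · 22.81687 ≈ 349098.05

≈ 349,000 cells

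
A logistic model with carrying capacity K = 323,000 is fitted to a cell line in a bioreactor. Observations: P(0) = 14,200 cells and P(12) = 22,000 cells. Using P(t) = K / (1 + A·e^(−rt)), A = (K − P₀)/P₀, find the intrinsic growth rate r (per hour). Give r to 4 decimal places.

A = (323000 − 14200)/14200 = 21.74648
22000 = 323000/(1 + 21.74648·e^(−r·12)) → e^(−12r) = (14.68182 − 1)/21.74648 = 0.629151
r = −ln(0.629151)/12 = 0.46338/12

r ≈ 0.0386 per hour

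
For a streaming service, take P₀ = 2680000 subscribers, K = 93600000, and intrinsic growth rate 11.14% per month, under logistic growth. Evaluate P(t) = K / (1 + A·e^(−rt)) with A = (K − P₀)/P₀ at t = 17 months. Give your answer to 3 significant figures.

A = (93600000 − 2680000)/2680000 = 33.92537
P(17) = 93600000 / (1 + 33.92537·e^(−0.1114·17)) = 93600000 / (1 + 33.92537·0.150499)
= 93600000 / 6.10573 ≈ 15329865.28

≈ 15,300,000 subscribers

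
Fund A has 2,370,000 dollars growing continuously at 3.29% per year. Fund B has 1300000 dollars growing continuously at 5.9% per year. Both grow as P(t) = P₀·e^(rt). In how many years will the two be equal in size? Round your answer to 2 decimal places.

2370000·e^(0.0329t) = 1300000·e^(0.059t)
2370000/1300000 = e^((0.059 − 0.0329)t) → ln(1.82308) = 0.0261·t
t = 0.60053 / 0.0261

t ≈ 23.01 years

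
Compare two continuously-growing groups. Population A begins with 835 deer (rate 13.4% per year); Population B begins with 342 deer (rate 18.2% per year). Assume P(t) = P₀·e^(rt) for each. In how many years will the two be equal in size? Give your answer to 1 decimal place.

t ≈ 18.6 years

835·e^(0.134t) = 342·e^(0.182t)
835/342 = e^((0.182 − 0.134)t) → ln(2.44152) = 0.048·t
t = 0.89262 / 0.048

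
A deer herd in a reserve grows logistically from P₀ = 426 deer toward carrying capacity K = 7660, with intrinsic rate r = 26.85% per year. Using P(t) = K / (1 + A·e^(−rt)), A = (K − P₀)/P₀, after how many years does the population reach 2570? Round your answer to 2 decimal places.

t ≈ 8.00 years

A = (7660 − 426)/426 = 16.98122
2570 = 7660/(1 + 16.98122·e^(−0.2685t)) → 1 + 16.98122·e^(−0.2685t) = 2.98054
e^(−0.2685t) = 0.116631 → t = ln(8.57402)/0.2685 = 2.14874/0.2685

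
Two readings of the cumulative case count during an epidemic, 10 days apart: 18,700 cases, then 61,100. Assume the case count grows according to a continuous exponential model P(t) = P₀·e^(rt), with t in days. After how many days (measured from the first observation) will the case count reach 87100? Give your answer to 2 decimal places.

r = ln(61100/18700) / 10 ≈ 0.118399 per day
t = ln(87100/18700) / r = 1.53853 / 0.118399 ≈ 12.994

t ≈ 12.99 days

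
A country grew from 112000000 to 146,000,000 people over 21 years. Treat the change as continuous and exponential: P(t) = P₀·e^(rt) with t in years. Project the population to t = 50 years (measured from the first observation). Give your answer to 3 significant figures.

r = ln(146000000/112000000) / 21 ≈ 0.012624 per year
P(50) = 112000000 · e^(0.012624·50) = 112000000 · 1.87988 ≈ 210546767.29

≈ 211,000,000 people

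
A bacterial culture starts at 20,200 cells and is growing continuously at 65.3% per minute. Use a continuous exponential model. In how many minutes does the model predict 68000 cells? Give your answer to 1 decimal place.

t ≈ 1.9 minutes

68000 = 20200 · e^(0.653·t)
t = ln(68000/20200) / 0.653 = ln(3.36634) / 0.653 = 1.21383 / 0.653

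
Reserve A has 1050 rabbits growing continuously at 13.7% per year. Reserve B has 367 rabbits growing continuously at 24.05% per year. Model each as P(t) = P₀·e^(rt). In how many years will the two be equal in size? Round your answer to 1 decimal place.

t ≈ 10.2 years

1050·e^(0.137t) = 367·e^(0.2405t)
1050/367 = e^((0.2405 − 0.137)t) → ln(2.86104) = 0.1035·t
t = 1.05118 / 0.1035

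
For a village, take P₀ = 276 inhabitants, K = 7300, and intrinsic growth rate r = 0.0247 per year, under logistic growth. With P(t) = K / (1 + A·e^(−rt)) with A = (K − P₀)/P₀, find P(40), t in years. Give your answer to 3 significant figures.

A = (7300 − 276)/276 = 25.44928
P(40) = 7300 / (1 + 25.44928·e^(−0.0247·40)) = 7300 / (1 + 25.44928·0.372321)
= 7300 / 10.47529 ≈ 696.88

≈ 697 inhabitants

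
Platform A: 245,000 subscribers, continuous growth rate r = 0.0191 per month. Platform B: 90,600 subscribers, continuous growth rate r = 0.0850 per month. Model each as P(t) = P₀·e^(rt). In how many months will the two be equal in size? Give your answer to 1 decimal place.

t ≈ 15.1 months

245000·e^(0.0191t) = 90600·e^(0.085t)
245000/90600 = e^((0.085 − 0.0191)t) → ln(2.70419) = 0.0659·t
t = 0.9948 / 0.0659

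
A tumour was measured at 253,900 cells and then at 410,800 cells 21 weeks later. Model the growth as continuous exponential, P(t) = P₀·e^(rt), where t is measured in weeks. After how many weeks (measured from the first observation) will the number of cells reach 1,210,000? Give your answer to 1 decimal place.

t ≈ 68.1 weeks

r = ln(410800/253900) / 21 ≈ 0.022913 per week
t = ln(1210000/253900) / r = 1.56144 / 0.022913 ≈ 68.147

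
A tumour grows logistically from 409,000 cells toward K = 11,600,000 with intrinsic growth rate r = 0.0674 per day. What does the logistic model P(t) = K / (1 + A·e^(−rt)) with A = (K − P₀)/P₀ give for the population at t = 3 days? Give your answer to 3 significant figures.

A = (11600000 − 409000)/409000 = 27.36186
P(3) = 11600000 / (1 + 27.36186·e^(−0.0674·3)) = 11600000 / (1 + 27.36186·0.816932)
= 11600000 / 23.35276 ≈ 496729.2

≈ 497,000 cells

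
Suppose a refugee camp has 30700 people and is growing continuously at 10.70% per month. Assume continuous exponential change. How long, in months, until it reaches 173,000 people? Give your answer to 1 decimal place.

t ≈ 16.2 months

173000 = 30700 · e^(0.107·t)
t = ln(173000/30700) / 0.107 = ln(5.63518) / 0.107 = 1.72903 / 0.107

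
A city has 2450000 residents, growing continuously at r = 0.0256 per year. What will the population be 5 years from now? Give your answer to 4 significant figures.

≈ 2,785,000 residents

P(5) = 2450000 · e^(0.0256·5) = 2450000 · e^(0.128)
= 2450000 · 1.13655 ≈ 2784554.86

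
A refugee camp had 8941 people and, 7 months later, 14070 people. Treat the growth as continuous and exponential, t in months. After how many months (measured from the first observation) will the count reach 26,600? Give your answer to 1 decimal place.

r = ln(14070/8941) / 7 ≈ 0.064771 per month
t = ln(26600/8941) / r = 1.09026 / 0.064771 ≈ 16.833

t ≈ 16.8 months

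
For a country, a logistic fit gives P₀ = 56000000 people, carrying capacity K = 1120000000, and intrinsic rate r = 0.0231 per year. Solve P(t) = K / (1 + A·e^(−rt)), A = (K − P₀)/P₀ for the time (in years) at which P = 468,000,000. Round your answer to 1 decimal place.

A = (1120000000 − 56000000)/56000000 = 19
468000000 = 1120000000/(1 + 19·e^(−0.0231t)) → 1 + 19·e^(−0.0231t) = 2.39316
e^(−0.0231t) = 0.073324 → t = ln(13.63804)/0.0231 = 2.61286/0.0231

t ≈ 113.1 years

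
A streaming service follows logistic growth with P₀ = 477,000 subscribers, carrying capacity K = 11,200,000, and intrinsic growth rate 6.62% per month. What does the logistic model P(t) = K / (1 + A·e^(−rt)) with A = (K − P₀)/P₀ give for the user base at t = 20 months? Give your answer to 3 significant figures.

A = (11200000 − 477000)/477000 = 22.48008
P(20) = 11200000 / (1 + 22.48008·e^(−0.0662·20)) = 11200000 / (1 + 22.48008·0.266069)
= 11200000 / 6.98125 ≈ 1604296.98

≈ 1,600,000 subscribers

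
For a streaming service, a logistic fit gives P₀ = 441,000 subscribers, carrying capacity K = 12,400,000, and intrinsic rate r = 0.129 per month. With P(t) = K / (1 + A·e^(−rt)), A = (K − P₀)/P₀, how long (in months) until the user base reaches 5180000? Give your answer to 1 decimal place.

A = (12400000 − 441000)/441000 = 27.11791
5180000 = 12400000/(1 + 27.11791·e^(−0.129t)) → 1 + 27.11791·e^(−0.129t) = 2.39382
e^(−0.129t) = 0.051399 → t = ln(19.45579)/0.129 = 2.96814/0.129

t ≈ 23.0 months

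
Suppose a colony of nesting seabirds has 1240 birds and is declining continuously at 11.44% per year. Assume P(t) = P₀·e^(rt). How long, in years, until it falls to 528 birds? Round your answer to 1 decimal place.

528 = 1240 · e^(-0.1144·t)
t = ln(528/1240) / -0.1144 = ln(0.42581) / -0.1144 = -0.85377 / -0.1144

t ≈ 7.5 years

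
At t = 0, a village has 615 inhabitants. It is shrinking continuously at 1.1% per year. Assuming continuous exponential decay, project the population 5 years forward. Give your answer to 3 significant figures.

P(5) = 615 · e^(-0.011·5) = 615 · e^(-0.055)
= 615 · 0.94649 ≈ 582.09

≈ 582 inhabitants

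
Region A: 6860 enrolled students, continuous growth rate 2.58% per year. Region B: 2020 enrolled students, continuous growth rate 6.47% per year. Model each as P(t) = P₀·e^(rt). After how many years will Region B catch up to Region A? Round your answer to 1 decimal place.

6860·e^(0.0258t) = 2020·e^(0.0647t)
6860/2020 = e^((0.0647 − 0.0258)t) → ln(3.39604) = 0.0389·t
t = 1.22261 / 0.0389

t ≈ 31.4 years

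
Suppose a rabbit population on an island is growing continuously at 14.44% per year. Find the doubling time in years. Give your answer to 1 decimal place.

doubling time = ln(2) / |r| = 0.69315 / 0.1444

doubling time ≈ 4.8 years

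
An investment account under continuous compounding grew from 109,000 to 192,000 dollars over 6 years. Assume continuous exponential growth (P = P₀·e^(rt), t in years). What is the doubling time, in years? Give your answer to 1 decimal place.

doubling time ≈ 7.3 years

r = ln(192000/109000) / 6 = ln(1.76147) / 6 ≈ 0.094358 per year
doubling time = ln 2 / |r| = 0.69315 / 0.094358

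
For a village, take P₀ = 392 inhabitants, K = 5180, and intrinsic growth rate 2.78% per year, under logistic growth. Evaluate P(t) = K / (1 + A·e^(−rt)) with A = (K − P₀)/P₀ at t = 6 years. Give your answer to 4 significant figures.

≈ 456.9 inhabitants

A = (5180 − 392)/392 = 12.21429
P(6) = 5180 / (1 + 12.21429·e^(−0.0278·6)) = 5180 / (1 + 12.21429·0.846369)
= 5180 / 11.33779 ≈ 456.88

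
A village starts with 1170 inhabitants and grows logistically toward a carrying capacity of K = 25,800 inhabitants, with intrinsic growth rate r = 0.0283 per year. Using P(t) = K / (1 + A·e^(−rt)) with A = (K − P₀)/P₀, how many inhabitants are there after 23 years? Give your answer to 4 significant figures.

≈ 2,154 inhabitants

A = (25800 − 1170)/1170 = 21.05128
P(23) = 25800 / (1 + 21.05128·e^(−0.0283·23)) = 25800 / (1 + 21.05128·0.521576)
= 25800 / 11.97985 ≈ 2153.62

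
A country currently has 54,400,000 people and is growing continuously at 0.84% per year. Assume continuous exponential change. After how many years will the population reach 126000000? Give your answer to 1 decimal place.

126000000 = 54400000 · e^(0.0084·t)
t = ln(126000000/54400000) / 0.0084 = ln(2.31618) / 0.0084 = 0.83992 / 0.0084

t ≈ 100.0 years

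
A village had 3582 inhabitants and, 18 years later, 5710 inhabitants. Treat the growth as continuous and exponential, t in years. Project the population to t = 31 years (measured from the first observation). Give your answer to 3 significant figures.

r = ln(5710/3582) / 18 ≈ 0.025905 per year
P(31) = 3582 · e^(0.025905·31) = 3582 · 2.23238 ≈ 7996.39

≈ 8,000 inhabitants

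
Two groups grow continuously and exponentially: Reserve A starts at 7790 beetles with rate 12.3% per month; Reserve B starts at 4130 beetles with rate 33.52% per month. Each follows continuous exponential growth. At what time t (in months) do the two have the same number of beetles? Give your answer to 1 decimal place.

t ≈ 3.0 months

7790·e^(0.123t) = 4130·e^(0.3352t)
7790/4130 = e^((0.3352 − 0.123)t) → ln(1.8862) = 0.2122·t
t = 0.63456 / 0.2122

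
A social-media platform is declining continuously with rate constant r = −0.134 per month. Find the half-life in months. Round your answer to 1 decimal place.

half-life ≈ 5.2 months

half-life = ln(2) / |r| = 0.69315 / 0.134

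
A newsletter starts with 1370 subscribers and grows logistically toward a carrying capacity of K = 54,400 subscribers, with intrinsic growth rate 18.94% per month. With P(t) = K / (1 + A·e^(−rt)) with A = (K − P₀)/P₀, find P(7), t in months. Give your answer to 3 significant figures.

A = (54400 − 1370)/1370 = 38.70803
P(7) = 54400 / (1 + 38.70803·e^(−0.1894·7)) = 54400 / (1 + 38.70803·0.26559)
= 54400 / 11.28048 ≈ 4822.49

≈ 4,820 subscribers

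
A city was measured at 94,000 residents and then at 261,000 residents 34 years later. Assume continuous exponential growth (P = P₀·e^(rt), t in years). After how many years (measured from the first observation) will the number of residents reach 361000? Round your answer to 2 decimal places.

r = ln(261000/94000) / 34 ≈ 0.030036 per year
t = ln(361000/94000) / r = 1.34558 / 0.030036 ≈ 44.799

t ≈ 44.80 years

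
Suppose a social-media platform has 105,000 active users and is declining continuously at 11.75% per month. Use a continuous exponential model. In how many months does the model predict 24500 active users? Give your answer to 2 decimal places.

t ≈ 12.39 months

24500 = 105000 · e^(-0.1175·t)
t = ln(24500/105000) / -0.1175 = ln(0.23333) / -0.1175 = -1.45529 / -0.1175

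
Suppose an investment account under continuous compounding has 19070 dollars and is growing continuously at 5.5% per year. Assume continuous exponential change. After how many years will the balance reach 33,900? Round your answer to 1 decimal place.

33900 = 19070 · e^(0.055·t)
t = ln(33900/19070) / 0.055 = ln(1.77766) / 0.055 = 0.5753 / 0.055

t ≈ 10.5 years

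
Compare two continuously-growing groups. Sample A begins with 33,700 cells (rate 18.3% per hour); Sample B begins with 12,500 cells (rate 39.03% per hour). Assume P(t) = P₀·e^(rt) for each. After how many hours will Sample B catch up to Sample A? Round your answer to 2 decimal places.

33700·e^(0.183t) = 12500·e^(0.3903t)
33700/12500 = e^((0.3903 − 0.183)t) → ln(2.696) = 0.2073·t
t = 0.99177 / 0.2073

t ≈ 4.78 hours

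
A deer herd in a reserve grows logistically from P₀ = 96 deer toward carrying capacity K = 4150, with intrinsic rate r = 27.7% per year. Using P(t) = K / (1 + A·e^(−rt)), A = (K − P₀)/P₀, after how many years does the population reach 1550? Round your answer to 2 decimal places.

A = (4150 − 96)/96 = 42.22917
1550 = 4150/(1 + 42.22917·e^(−0.277t)) → 1 + 42.22917·e^(−0.277t) = 2.67742
e^(−0.277t) = 0.039722 → t = ln(25.17508)/0.277 = 3.22585/0.277

t ≈ 11.65 years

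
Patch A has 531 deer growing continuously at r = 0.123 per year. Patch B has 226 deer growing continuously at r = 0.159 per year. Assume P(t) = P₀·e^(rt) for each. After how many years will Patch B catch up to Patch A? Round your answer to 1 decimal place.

t ≈ 23.7 years

531·e^(0.123t) = 226·e^(0.159t)
531/226 = e^((0.159 − 0.123)t) → ln(2.34956) = 0.036·t
t = 0.85423 / 0.036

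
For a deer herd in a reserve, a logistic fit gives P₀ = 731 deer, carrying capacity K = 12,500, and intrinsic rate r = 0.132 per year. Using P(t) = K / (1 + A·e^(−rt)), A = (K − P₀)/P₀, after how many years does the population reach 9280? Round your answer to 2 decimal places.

t ≈ 29.07 years

A = (12500 − 731)/731 = 16.09986
9280 = 12500/(1 + 16.09986·e^(−0.132t)) → 1 + 16.09986·e^(−0.132t) = 1.34698
e^(−0.132t) = 0.021552 → t = ln(46.39961)/0.132 = 3.83729/0.132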